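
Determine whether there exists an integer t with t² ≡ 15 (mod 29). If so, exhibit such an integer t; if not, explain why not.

Apply Euler's criterion with the prime 29: 15 is a quadratic residue iff 15^14 ≡ 1 (mod 29), and a non-residue iff it is ≡ −1.
Squaring successively (mod 29): 15^2 = 225 ≡ 22; 15^4 ≡ 22² = 484 ≡ 20; 15^8 ≡ 20² = 400 ≡ 23.
Since 14 = 8 + 4 + 2, 15^14 ≡ 23 · 20 · 22; multiplying out mod 29: 23·20 = 460 ≡ 25, then 25·22 = 550 ≡ 28. Thus 15^14 ≡ 28 ≡ −1 (mod 29).
By Euler's criterion 15 is a quadratic non-residue mod 29: no t satisfies t² ≡ 15 (mod 29).

No such integer exists.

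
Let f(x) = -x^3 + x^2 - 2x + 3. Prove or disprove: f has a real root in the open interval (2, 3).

Evaluate at the endpoints: f(2) = -5, f(3) = -21 — same sign (negative).
f'(x) = -3x^2 + 2x - 2 has discriminant 2² − 4·(-3)·(-2) = -20 < 0, so f' has no real roots and is negative for every real x.
So f is strictly decreasing; between 2 and 3 its values lie between f(2) = -5 and f(3) = -21, all negative. Therefore f has no root in (2, 3).

No such root exists.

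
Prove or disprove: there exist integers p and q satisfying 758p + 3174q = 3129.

Both 758 and 3174 are divisible by gcd(758, 3174) = 2, hence so is any combination 758p + 3174q.
However 3129 leaves remainder 1 on division by 2.
Hence no integers p, q satisfy the equation.

No such integers exist.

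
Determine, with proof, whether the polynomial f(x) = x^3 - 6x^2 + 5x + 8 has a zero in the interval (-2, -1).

The endpoint values f(-2) = -34 and f(-1) = -4 are both negative. Claim: f(x) < 0 for every x in (-2, -1).
Substitute x = -1 − u, where 0 < u < 1 on the interval. Expanding, f(-1 − u) = -u^3 - 9u^2 - 20u - 4.
The nonzero coefficients here are all negative, so for u > 0 every term is negative (or zero), and the constant term -4 is strictly negative.
So f is strictly negative on (-2, -1); no root exists in the interval.

No.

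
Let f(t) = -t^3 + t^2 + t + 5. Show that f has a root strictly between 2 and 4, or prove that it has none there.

f(2) = 3 and f(4) = -39, which have opposite signs.
As a polynomial, f is continuous on every closed interval.
By the Intermediate Value Theorem, f takes the value 0 somewhere in the open interval.

Such a root exists.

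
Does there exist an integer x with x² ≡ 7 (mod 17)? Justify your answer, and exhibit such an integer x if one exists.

Computing x² mod 17 for x = 0, 1, …, 8 (enough, by the symmetry x ↦ 17 − x) gives 0, 1, 4, 9, 16, 8, 2, 15, 13.
The set of squares mod 17 is therefore {0, 1, 2, 4, 8, 9, 13, 15, 16}, which does not contain 7.
Therefore x² ≡ 7 (mod 17) has no solution.

No, no such integer exists.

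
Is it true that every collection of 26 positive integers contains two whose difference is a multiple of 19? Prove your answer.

There are exactly 19 possible remainders on division by 19.
Placing 26 integers into 19 classes, some class receives at least two — say a and b.
Equal remainders mean a − b ≡ 0 (mod 19), so 19 divides their difference.

True.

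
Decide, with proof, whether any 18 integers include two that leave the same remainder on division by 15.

There are exactly 15 possible remainders on division by 15.
Since 18 > 15, two of the 18 integers must share a residue class by the pigeonhole principle; call them a and b.
So a and b have equal remainders mod 15, which is exactly what was to be shown.

Yes.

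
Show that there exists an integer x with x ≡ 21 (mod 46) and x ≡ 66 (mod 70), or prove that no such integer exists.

No, no such integer exists.

Both moduli are multiples of 2 = gcd(46, 70), so any solution would satisfy x ≡ 21 and x ≡ 66 modulo 2 simultaneously.
These are incompatible: 21 − 66 = -45 is not divisible by 2.
Therefore no such x exists.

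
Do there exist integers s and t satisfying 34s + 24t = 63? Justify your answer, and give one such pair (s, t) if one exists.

Both 34 and 24 are divisible by gcd(34, 24) = 2, hence so is any combination 34s + 24t.
However 63 leaves remainder 1 on division by 2.
Hence no integers s, t satisfy the equation.

There are no such integers.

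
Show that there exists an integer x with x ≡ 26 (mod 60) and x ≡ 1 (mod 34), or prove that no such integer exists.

gcd(60, 34) = 2. If x ≡ 26 (mod 60) and x ≡ 1 (mod 34), then x ≡ 26 (mod 2) and x ≡ 1 (mod 2).
But 26 mod 2 = 0 while 1 mod 2 = 1, a contradiction.
Therefore no such x exists.

No, no such integer exists.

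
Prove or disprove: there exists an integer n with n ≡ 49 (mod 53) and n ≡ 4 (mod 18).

gcd(53, 18) = 1, so the Chinese Remainder Theorem guarantees exactly one residue class mod 954 satisfying both.
Any solution of the first congruence is n = 49 + 53t; substituting into the second, 53t ≡ 4 − 49 ≡ 9 (mod 18).
53 ≡ 17 (mod 18), so this reads 17t ≡ 9 (mod 18). Note 17·17 = 289 ≡ 1 (mod 18) (as 289 − 1 = 16·18), so 17⁻¹ ≡ 17.
Multiplying by 17: t ≡ 17·9 = 153 ≡ 9 (mod 18).
Taking t = 9 gives n = 49 + 53·9 = 526.
Check: 526 mod 53 = 49, 526 mod 18 = 4. ✓

n = 526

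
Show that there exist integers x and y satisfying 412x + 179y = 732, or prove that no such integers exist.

Since gcd(412, 179) = 1, every integer is an integer combination of 412 and 179.
Euclidean algorithm: 412 = 2·179 + 54, 179 = 3·54 + 17, 54 = 3·17 + 3, 17 = 5·3 + 2, 3 = 1·2 + 1, 2 = 2·1 + 0.
Back-substituting, 1 = 3 − 1·2 = 3 − (17 − 5·3) = −17 + 6·3 = −17 + 6·(54 − 3·17) = 6·54 − 19·17 = 6·54 − 19·(179 − 3·54) = −19·179 + 63·54 = −19·179 + 63·(412 − 2·179) = 63·412 − 145·179; that is, 412·63 + 179·(-145) = 1.
Scaling by 732 gives the particular solution (x, y) = (46116, -106140).
The general solution is x = 46116 + 179k, y = -106140 − 412k; taking k = -257 gives the smaller pair x = 113, y = -256.
Indeed 412·113 + 179·(-256) = 46556 − 45824 = 732.

x = 113, y = -256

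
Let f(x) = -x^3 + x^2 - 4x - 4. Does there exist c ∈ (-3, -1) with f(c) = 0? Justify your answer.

f has no root in that interval.

Evaluate at the endpoints: f(-3) = 44, f(-1) = 2 — same sign (positive).
The derivative f'(x) = -3x^2 + 2x - 4 is a quadratic with discriminant 2² − 4·(-3)·(-4) = -44 < 0; it never vanishes, so it is always negative (sign of the leading coefficient).
So f is strictly decreasing; between -3 and -1 its values lie between f(-3) = 44 and f(-1) = 2, all positive. Therefore f has no root in (-3, -1).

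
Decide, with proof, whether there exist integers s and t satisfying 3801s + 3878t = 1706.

No such integers exist.

Any value of 3801s + 3878t is a multiple of gcd(3801, 3878) = 7.
But 1706 = 7·243 + 5, so 7 ∤ 1706.
Hence no integers s, t satisfy the equation.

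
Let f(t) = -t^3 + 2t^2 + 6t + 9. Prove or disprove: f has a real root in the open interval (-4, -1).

f(-4) = 81 and f(-1) = 6, both positive, so a sign-change argument is unavailable; we show f keeps this sign on the whole interval.
Substitute t = -1 − u, where 0 < u < 3 on the interval. Expanding, f(-1 − u) = u^3 + 5u^2 + u + 6.
All 4 nonzero coefficients of this polynomial in u are positive; hence for u > 0 the value is a sum of positive terms (the constant 6 among them).
Therefore f(t) > 0 throughout (-4, -1), and f has no zero there.

No such root exists.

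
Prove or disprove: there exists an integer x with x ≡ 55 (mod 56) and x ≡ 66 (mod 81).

gcd(56, 81) = 1, so the Chinese Remainder Theorem guarantees exactly one residue class mod 4536 satisfying both.
Any solution of the first congruence is x = 55 + 56t; substituting into the second, 56t ≡ 66 − 55 ≡ 11 (mod 81).
Note 56·68 = 3808 ≡ 1 (mod 81) (as 3808 − 1 = 47·81), so 56⁻¹ ≡ 68.
Therefore t ≡ 68·11 = 748 ≡ 19 (mod 81).
Taking t = 19 gives x = 55 + 56·19 = 1119.
Indeed 1119 ≡ 55 (mod 56) and 1119 ≡ 66 (mod 81).

x = 1119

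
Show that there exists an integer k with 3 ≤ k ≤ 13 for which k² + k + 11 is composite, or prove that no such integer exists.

k = 10

At k = 10: 10² + 10 + 11 = 121 = 11·11, which is composite.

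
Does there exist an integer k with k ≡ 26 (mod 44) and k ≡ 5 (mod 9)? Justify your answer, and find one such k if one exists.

The moduli 44 and 9 are coprime, so by the Chinese Remainder Theorem a unique solution modulo 396 exists.
Write k = 26 + 44t and require 26 + 44t ≡ 5 (mod 9), i.e. 44t ≡ 6 (mod 9).
44 ≡ 8 (mod 9), so this reads 8t ≡ 6 (mod 9). Invert 8 mod 9 by the Euclidean algorithm: 9 = 1·8 + 1, 8 = 8·1 + 0; back-substituting, 1 = 9 − 1·8. Hence 8·(-1) ≡ 1, so 8⁻¹ ≡ -1 ≡ 8 (mod 9).
Therefore t ≡ 8·6 = 48 ≡ 3 (mod 9).
With t = 3: k = 26 + 44·3 = 158.
Verify: 158 = 3·44 + 26 and 158 = 17·9 + 5. ✓

k = 158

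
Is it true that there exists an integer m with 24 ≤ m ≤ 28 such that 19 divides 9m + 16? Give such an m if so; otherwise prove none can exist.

No such integer m in that range exists.

At m = 24, 9·24 + 16 = 232 ≡ 4 (mod 19), and each step in m adds 9, giving residues 4, 13, 3, 12, 2 for m = 24, 25, …, 28.
None is 0, so 19 never divides 9m + 16 on this range.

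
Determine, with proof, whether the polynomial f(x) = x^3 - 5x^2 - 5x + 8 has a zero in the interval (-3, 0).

f(-3) = -49 and f(0) = 8, which have opposite signs.
f is continuous everywhere (it is a polynomial), in particular on [-3, 0].
By the Intermediate Value Theorem f must vanish at some point of (-3, 0).

Yes, f has a root in the interval.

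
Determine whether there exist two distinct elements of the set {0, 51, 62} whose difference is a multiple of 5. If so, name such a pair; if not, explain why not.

No such pair exists.

Reduce each element modulo 5: 0↦0, 51↦1, 62↦2.
These 3 residues are pairwise different, hence no difference of two elements is divisible by 5.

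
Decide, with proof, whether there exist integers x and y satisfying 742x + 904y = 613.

There are no such integers.

Both 742 and 904 are divisible by gcd(742, 904) = 2, hence so is any combination 742x + 904y.
But 613 = 2·306 + 1, so 2 ∤ 613.
So the equation is unsolvable over ℤ.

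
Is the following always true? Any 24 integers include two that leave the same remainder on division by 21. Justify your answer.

Each integer lies in one of the 21 residue classes modulo 21.
With 24 integers and only 21 classes, the pigeonhole principle forces two of them, say a and b, into the same class.
That is, a and b leave the same remainder on division by 21, as claimed.

True.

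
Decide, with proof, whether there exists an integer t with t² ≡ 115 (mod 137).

t = 72

Take t = 72. Then 72² = 5184 = 37·137 + 115, so 72² ≡ 115 (mod 137).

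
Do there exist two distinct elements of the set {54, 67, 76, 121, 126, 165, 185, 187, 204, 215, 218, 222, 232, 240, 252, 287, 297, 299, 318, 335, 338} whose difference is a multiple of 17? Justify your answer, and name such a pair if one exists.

76 and 297 are such a pair.

Reduce each element mod 17: 54↦3, 67↦16, 76↦8, 121↦2, 126↦7, 165↦12, 185↦15, 187↦0, 204↦0, 215↦11, 218↦14, 222↦1, 232↦11, 240↦2, 252↦14, 287↦15, 297↦8, 299↦10, 318↦12, 335↦12, 338↦15. The residue 8 repeats (at 76 and 297), and 297 − 76 = 221 = 13·17.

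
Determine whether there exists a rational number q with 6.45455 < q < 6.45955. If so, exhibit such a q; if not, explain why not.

Look for a denominator N such that an integer falls strictly between N·6.45455 and N·6.45955. N = 24 works: 24·6.45455 = 154.90920 < 155 < 155.02920 = 24·6.45955.
So q = 155/24 works: it is a ratio of integers, and dividing 24·6.45455 < 155 < 24·6.45955 through by 24 gives 6.45455 < 155/24 < 6.45955.

q = 155/24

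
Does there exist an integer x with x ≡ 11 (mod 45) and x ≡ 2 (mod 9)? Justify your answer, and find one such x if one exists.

x = 11

Here gcd(45, 9) = 9, and both 11 and 2 leave remainder 2 mod 9, so the system is consistent.
The smallest candidate x = 11 works directly: 11 ≡ 2 (mod 9).
Check: 11 mod 45 = 11, 11 mod 9 = 2. ✓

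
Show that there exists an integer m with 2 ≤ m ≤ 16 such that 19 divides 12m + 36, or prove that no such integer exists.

At m = 16 we get 12·16 + 36 = 228, and 228 = 19·12.

m = 16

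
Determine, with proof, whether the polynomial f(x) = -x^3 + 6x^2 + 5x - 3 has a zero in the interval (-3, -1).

Yes, f has a root in the interval.

f(-3) = 63 and f(-1) = -1, which have opposite signs.
f is continuous everywhere (it is a polynomial), in particular on [-3, -1].
By the Intermediate Value Theorem f must vanish at some point of (-3, -1).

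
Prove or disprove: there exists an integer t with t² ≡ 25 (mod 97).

Take t = 5. Then 5² = 25, and since 0 ≤ 25 < 97 this is already reduced: 5² ≡ 25 (mod 97).

t = 5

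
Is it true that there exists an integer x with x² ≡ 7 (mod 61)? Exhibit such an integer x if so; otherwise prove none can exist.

Apply Euler's criterion with the prime 61: 7 is a quadratic residue iff 7^30 ≡ 1 (mod 61), and a non-residue iff it is ≡ −1.
Repeated squaring mod 61: 7^2 = 49 ≡ 49; 7^4 ≡ 49² = 2401 ≡ 22; 7^8 ≡ 22² = 484 ≡ 57; 7^16 ≡ 57² = 3249 ≡ 16.
Since 30 = 16 + 8 + 4 + 2, 7^30 ≡ 16 · 57 · 22 · 49; multiplying out mod 61: 16·57 = 912 ≡ 58, then 58·22 = 1276 ≡ 56, then 56·49 = 2744 ≡ 60. Thus 7^30 ≡ 60 ≡ −1 (mod 61).
By Euler's criterion 7 is a quadratic non-residue mod 61: no x satisfies x² ≡ 7 (mod 61).

No, no such integer exists.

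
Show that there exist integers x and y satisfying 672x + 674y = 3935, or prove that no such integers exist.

No, no such integers exist.

gcd(672, 674) = 2, so every integer of the form 672x + 674y is a multiple of 2.
However 3935 leaves remainder 1 on division by 2.
So the equation is unsolvable over ℤ.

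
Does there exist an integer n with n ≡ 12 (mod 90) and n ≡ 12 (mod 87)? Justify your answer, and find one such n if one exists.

n = 12

Here gcd(90, 87) = 3, and both 12 and 12 leave remainder 0 mod 3, so the system is consistent.
In fact n = 12 itself already satisfies 12 mod 87 = 12.
Check: 12 mod 90 = 12, 12 mod 87 = 12. ✓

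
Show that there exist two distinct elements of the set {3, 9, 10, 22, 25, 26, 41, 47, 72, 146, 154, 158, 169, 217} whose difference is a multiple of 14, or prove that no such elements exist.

Reduce each element modulo 14: 3↦3, 9↦9, 10↦10, 22↦8, 25↦11, 26↦12, 41↦13, 47↦5, 72↦2, 146↦6, 154↦0, 158↦4, 169↦1, 217↦7.
No residue repeats among the 14 elements, so no pair has difference ≡ 0 (mod 14).

No such pair exists.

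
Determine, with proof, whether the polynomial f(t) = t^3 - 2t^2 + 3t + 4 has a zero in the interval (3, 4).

Evaluate at the endpoints: f(3) = 22, f(4) = 48 — same sign (positive).
The derivative f'(t) = 3t^2 - 4t + 3 is a quadratic with discriminant (-4)² − 4·3·3 = -20 < 0; it never vanishes, so it is always positive (sign of the leading coefficient).
So f is strictly increasing; between 3 and 4 its values lie between f(3) = 22 and f(4) = 48, all positive. Therefore f has no root in (3, 4).

No such root exists.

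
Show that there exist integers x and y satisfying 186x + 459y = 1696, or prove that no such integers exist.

There are no such integers.

Both 186 and 459 are divisible by gcd(186, 459) = 3, hence so is any combination 186x + 459y.
However 1696 leaves remainder 1 on division by 3.
Therefore 186x + 459y = 1696 has no solution in integers.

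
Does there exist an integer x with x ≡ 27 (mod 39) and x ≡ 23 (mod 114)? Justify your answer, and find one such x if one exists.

There is no such integer.

gcd(39, 114) = 3. If x ≡ 27 (mod 39) and x ≡ 23 (mod 114), then x ≡ 27 (mod 3) and x ≡ 23 (mod 3).
However 27 ≡ 0 and 23 ≡ 2 (mod 3), and 0 ≠ 2.
So no integer satisfies both congruences.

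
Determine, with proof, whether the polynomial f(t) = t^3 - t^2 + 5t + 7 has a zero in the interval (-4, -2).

f(-4) = -93 and f(-2) = -15, both negative.
The derivative f'(t) = 3t^2 - 2t + 5 is a quadratic with discriminant (-2)² − 4·3·5 = -56 < 0; it never vanishes, so it is always positive (sign of the leading coefficient).
So f is strictly increasing; between -4 and -2 its values lie between f(-4) = -93 and f(-2) = -15, all negative. Therefore f has no root in (-4, -2).

No.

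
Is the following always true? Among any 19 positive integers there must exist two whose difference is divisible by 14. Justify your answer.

Each integer lies in one of the 14 residue classes modulo 14.
Placing 19 integers into 14 classes, some class receives at least two — say a and b.
Then a ≡ b (mod 14), i.e. 14 ∣ (a − b).

Yes, this is always true.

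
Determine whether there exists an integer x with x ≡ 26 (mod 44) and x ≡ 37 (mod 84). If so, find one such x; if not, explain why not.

There is no such integer.

Both moduli are multiples of 4 = gcd(44, 84), so any solution would satisfy x ≡ 26 and x ≡ 37 modulo 4 simultaneously.
But 26 mod 4 = 2 while 37 mod 4 = 1, a contradiction.
Therefore no such x exists.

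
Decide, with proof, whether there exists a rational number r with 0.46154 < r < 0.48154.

Scale by 15: the interval becomes (6.92310, 7.22310), which contains the integer 7.
Dividing back, 0.46154 < 7/15 < 0.48154, and 7/15 is rational.

r = 7/15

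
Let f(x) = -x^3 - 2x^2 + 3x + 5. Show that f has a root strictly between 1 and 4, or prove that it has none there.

Yes, f has a root in the interval.

f(1) = 5 and f(4) = -79, which have opposite signs.
f is continuous everywhere (it is a polynomial), in particular on [1, 4].
By the Intermediate Value Theorem f must vanish at some point of (1, 4).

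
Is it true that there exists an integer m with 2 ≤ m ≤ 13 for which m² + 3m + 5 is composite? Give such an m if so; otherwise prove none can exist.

m = 8

At m = 8: 8² + 3·8 + 5 = 93 = 3·31, which is composite.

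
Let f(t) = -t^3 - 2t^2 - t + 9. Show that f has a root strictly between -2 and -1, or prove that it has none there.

The endpoint values f(-2) = 11 and f(-1) = 9 are both positive. Claim: f(t) > 0 for every t in (-2, -1).
Substitute t = -1 − u, where 0 < u < 1 on the interval. Expanding, f(-1 − u) = u^3 + u^2 + 9.
All 3 nonzero coefficients of this polynomial in u are positive; hence for u > 0 the value is a sum of positive terms (the constant 9 among them).
Therefore f(t) > 0 throughout (-2, -1), and f has no zero there.

f has no root in that interval.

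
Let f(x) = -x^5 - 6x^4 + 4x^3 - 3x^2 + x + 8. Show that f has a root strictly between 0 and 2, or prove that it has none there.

Yes, f has a root in the interval.

f(0) = 8 and f(2) = -98, which have opposite signs.
f is continuous everywhere (it is a polynomial), in particular on [0, 2].
By the Intermediate Value Theorem f must vanish at some point of (0, 2).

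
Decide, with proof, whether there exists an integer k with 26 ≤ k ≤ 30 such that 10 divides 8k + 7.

The values of 8k + 7 for k = 26, 27, …, 30 are 215, 223, 231, 239, 247; reduced mod 10 these are 5, 3, 1, 9, 7.
None is 0, so 10 never divides 8k + 7 on this range.

There is no such integer k in that range.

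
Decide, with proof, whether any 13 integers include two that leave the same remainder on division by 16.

No, the set {7, 8, 9, 10, 11, 12, 13, 14, 15, 16, 17, 18, 19} is a counterexample.

Consider the 13 integers 7, 8, …, 19. They lie in distinct residue classes modulo 16, since 13 ≤ 16.
So no two of them leave the same remainder on division by 16; the claim fails for this set.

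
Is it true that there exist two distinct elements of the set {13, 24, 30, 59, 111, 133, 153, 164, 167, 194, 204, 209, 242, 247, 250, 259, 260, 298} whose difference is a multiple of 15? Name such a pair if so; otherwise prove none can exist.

13 mod 15 = 13 and 133 mod 15 = 13, so 133 − 13 = 120 = 8·15.

Yes: 13 and 133.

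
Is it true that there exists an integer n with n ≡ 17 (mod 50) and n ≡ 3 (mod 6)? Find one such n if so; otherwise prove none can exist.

n = 117

gcd(50, 6) = 2. A simultaneous solution exists iff 17 ≡ 3 (mod 2); here 17 mod 2 = 1 = 3 mod 2, so it does.
The integers ≡ 17 (mod 50) are 17, 67, 117, …; their remainders mod 6 are 5, 1, 3, so n = 117 is the first that is ≡ 3 (mod 6).
Check: 117 mod 50 = 17, 117 mod 6 = 3. ✓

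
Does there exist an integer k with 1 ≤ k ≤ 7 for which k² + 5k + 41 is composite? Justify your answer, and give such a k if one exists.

k = 7

At k = 7: 7² + 5·7 + 41 = 125 = 5·25, which is composite.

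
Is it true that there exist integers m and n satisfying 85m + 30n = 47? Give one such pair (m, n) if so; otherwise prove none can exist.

No, no such integers exist.

gcd(85, 30) = 5, so every integer of the form 85m + 30n is a multiple of 5.
But 47 is not a multiple of 5 (it leaves remainder 2).
So the equation is unsolvable over ℤ.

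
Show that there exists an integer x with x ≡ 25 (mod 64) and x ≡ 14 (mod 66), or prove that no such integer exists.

Both moduli are multiples of 2 = gcd(64, 66), so any solution would satisfy x ≡ 25 and x ≡ 14 modulo 2 simultaneously.
But 25 mod 2 = 1 while 14 mod 2 = 0, a contradiction.
So no integer satisfies both congruences.

No such integer exists.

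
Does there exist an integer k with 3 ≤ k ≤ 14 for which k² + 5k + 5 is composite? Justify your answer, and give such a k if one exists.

k = 5

At k = 5: 5² + 5·5 + 5 = 55 = 5·11, which is composite.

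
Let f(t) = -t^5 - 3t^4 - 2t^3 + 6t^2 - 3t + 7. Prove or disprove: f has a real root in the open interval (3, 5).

No such root exists.

The endpoint values f(3) = -488 and f(5) = -5108 are both negative. Claim: f(t) < 0 for every t in (3, 5).
Shift to the endpoint 3: with t = 3 + u (0 < u < 2), one computes f(3 + u) = -u^5 - 18u^4 - 128u^3 - 444u^2 - 750u - 488.
The nonzero coefficients here are all negative, so for u > 0 every term is negative (or zero), and the constant term -488 is strictly negative.
Therefore f(t) < 0 throughout (3, 5), and f has no zero there.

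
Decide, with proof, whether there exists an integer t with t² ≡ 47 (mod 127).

t = 89 works: 89² = 7921, and 7921 − 47 = 7874 = 62·127.

t = 89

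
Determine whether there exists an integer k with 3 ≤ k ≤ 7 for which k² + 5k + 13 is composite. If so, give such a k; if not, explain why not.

At k = 5: 5² + 5·5 + 13 = 63 = 3·21, which is composite.

k = 5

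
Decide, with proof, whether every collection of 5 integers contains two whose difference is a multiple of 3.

True.

Partition the integers by their residue mod 3; there are 3 classes.
Since 5 > 3, two of the 5 integers must share a residue class by the pigeonhole principle; call them a and b.
Equal remainders mean a − b ≡ 0 (mod 3), so 3 divides their difference.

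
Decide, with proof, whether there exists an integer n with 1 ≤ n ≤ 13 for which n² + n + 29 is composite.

At n = 12: 12² + 12 + 29 = 185 = 5·37, which is composite.

n = 12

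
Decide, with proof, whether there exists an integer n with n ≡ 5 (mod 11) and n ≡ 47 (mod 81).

n = 533

Since 11 and 81 share no common factor, CRT says the pair of congruences has a solution (unique mod 891).
Any solution of the first congruence is n = 5 + 11t; substituting into the second, 11t ≡ 47 − 5 ≡ 42 (mod 81).
Invert 11 mod 81 by the Euclidean algorithm: 81 = 7·11 + 4, 11 = 2·4 + 3, 4 = 1·3 + 1, 3 = 3·1 + 0; back-substituting, 1 = 4 − 1·3 = 4 − (11 − 2·4) = −11 + 3·4 = −11 + 3·(81 − 7·11) = 3·81 − 22·11. Hence 11·(-22) ≡ 1, so 11⁻¹ ≡ -22 ≡ 59 (mod 81).
Multiplying by 59: t ≡ 59·42 = 2478 ≡ 48 (mod 81).
Taking t = 48 gives n = 5 + 11·48 = 533.
Verify: 533 = 48·11 + 5 and 533 = 6·81 + 47. ✓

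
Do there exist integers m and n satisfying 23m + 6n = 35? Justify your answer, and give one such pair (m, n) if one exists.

23 and 6 are coprime, so 23m + 6n ranges over all of ℤ.
Euclidean algorithm: 23 = 3·6 + 5, 6 = 1·5 + 1, 5 = 5·1 + 0.
Unwinding: 1 = 6 − 1·5 = 6 − (23 − 3·6) = −23 + 4·6, i.e. 23·(-1) + 6·4 = 1.
Times 35: 23·(-35) + 6·140 = 35, so (-35, 140) solves it.
Shifting by a multiple of (6, −23) keeps it a solution: m = -35 + 6·6 = 1, n = 140 − 6·23 = 2.
Indeed 23·1 + 6·2 = 23 + 12 = 35.

m = 1, n = 2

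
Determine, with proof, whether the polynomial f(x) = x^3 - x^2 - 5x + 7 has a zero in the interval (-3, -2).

f(-3) = -14 and f(-2) = 5, which have opposite signs.
Since f is a polynomial it is continuous on [-3, -2].
By the Intermediate Value Theorem, f takes the value 0 somewhere in the open interval.

Yes, f has a root in the interval.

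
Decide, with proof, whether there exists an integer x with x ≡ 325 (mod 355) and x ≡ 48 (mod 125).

No such integer exists.

Both moduli are multiples of 5 = gcd(355, 125), so any solution would satisfy x ≡ 325 and x ≡ 48 modulo 5 simultaneously.
However 325 ≡ 0 and 48 ≡ 3 (mod 5), and 0 ≠ 3.
Hence the system has no solution.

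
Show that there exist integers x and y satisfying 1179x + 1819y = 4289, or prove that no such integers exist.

Since gcd(1179, 1819) = 1, every integer is an integer combination of 1179 and 1819.
Euclidean algorithm: 1819 = 1·1179 + 640, 1179 = 1·640 + 539, 640 = 1·539 + 101, 539 = 5·101 + 34, 101 = 2·34 + 33, 34 = 1·33 + 1, 33 = 33·1 + 0.
Working back up the chain: 1 = 34 − 1·33 = 34 − (101 − 2·34) = −101 + 3·34 = −101 + 3·(539 − 5·101) = 3·539 − 16·101 = 3·539 − 16·(640 − 1·539) = −16·640 + 19·539 = −16·640 + 19·(1179 − 1·640) = 19·1179 − 35·640 = 19·1179 − 35·(1819 − 1·1179) = −35·1819 + 54·1179. So 1179·54 + 1819·(-35) = 1.
Scaling by 4289 gives the particular solution (x, y) = (231606, -150115).
The general solution is x = 231606 + 1819k, y = -150115 − 1179k; taking k = -127 gives the smaller pair x = 593, y = -382.
Check: 1179·593 + 1819·(-382) = 699147 − 694858 = 4289. ✓

x = 593, y = -382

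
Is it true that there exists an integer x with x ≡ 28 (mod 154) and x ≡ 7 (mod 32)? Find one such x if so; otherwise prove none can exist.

No such integer exists.

Reduce both congruences modulo 2, which divides 154 and 32: they say x ≡ 28 (mod 2) and x ≡ 7 (mod 2).
These are incompatible: 28 − 7 = 21 is not divisible by 2.
Therefore no such x exists.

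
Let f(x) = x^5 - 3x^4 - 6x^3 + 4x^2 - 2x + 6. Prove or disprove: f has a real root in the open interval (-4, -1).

f(-4) = -1330 and f(-1) = 14, which have opposite signs.
f is continuous everywhere (it is a polynomial), in particular on [-4, -1].
By the Intermediate Value Theorem f must vanish at some point of (-4, -1).

Yes, f has a root in the interval.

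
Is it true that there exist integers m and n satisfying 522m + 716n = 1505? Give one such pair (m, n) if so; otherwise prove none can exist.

Any value of 522m + 716n is a multiple of gcd(522, 716) = 2.
But 1505 = 2·752 + 1, so 2 ∤ 1505.
Therefore 522m + 716n = 1505 has no solution in integers.

No such integers exist.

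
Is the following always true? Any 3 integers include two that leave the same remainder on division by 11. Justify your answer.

No, the set {42, 43, 44} is a counterexample.

Take the 3 consecutive integers 42, 43, 44: their residues mod 11 are all distinct because 3 ≤ 11.
So no two of them leave the same remainder on division by 11; the claim fails for this set.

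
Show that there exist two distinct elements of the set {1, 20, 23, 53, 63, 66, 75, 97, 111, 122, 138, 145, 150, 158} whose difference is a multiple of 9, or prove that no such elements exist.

Both 1 and 145 leave remainder 1 on division by 9; their difference 144 = 16·9 is a multiple of 9.

1 and 145 are such a pair.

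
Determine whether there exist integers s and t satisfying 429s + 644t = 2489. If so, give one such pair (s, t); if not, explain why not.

s = 261, t = -170

Since gcd(429, 644) = 1, every integer is an integer combination of 429 and 644.
Run the Euclidean algorithm on 644 and 429: 644 = 1·429 + 215, 429 = 1·215 + 214, 215 = 1·214 + 1, 214 = 214·1 + 0.
Unwinding: 1 = 215 − 1·214 = 215 − (429 − 1·215) = −429 + 2·215 = −429 + 2·(644 − 1·429) = 2·644 − 3·429, i.e. 429·(-3) + 644·2 = 1.
Scaling by 2489 gives the particular solution (s, t) = (-7467, 4978).
The general solution is s = -7467 + 644k, t = 4978 − 429k; taking k = 12 gives the smaller pair s = 261, t = -170.
Check: 429·261 + 644·(-170) = 111969 − 109480 = 2489. ✓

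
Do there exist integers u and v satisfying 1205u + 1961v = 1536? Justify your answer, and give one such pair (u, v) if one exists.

1205 and 1961 are coprime, so 1205u + 1961v ranges over all of ℤ.
Dividing repeatedly: 1961 = 1·1205 + 756, 1205 = 1·756 + 449, 756 = 1·449 + 307, 449 = 1·307 + 142, 307 = 2·142 + 23, 142 = 6·23 + 4, 23 = 5·4 + 3, 4 = 1·3 + 1, 3 = 3·1 + 0.
Unwinding: 1 = 4 − 1·3 = 4 − (23 − 5·4) = −23 + 6·4 = −23 + 6·(142 − 6·23) = 6·142 − 37·23 = 6·142 − 37·(307 − 2·142) = −37·307 + 80·142 = −37·307 + 80·(449 − 1·307) = 80·449 − 117·307 = 80·449 − 117·(756 − 1·449) = −117·756 + 197·449 = −117·756 + 197·(1205 − 1·756) = 197·1205 − 314·756 = 197·1205 − 314·(1961 − 1·1205) = −314·1961 + 511·1205, i.e. 1205·511 + 1961·(-314) = 1.
Scaling by 1536 gives the particular solution (u, v) = (784896, -482304).
Subtracting 400·1961 from u and adding 400·1205 to v gives the tidier solution (496, -304).
Indeed 1205·496 + 1961·(-304) = 597680 − 596144 = 1536.

u = 496, v = -304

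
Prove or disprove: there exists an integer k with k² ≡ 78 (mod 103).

No, no such integer exists.

Apply Euler's criterion with the prime 103: 78 is a quadratic residue iff 78^51 ≡ 1 (mod 103), and a non-residue iff it is ≡ −1.
Squaring successively (mod 103): 78^2 = 6084 ≡ 7; 78^4 ≡ 7² = 49 ≡ 49; 78^8 ≡ 49² = 2401 ≡ 32; 78^16 ≡ 32² = 1024 ≡ 97; 78^32 ≡ 97² = 9409 ≡ 36.
Since 51 = 32 + 16 + 2 + 1, 78^51 ≡ 36 · 97 · 7 · 78; multiplying out mod 103: 36·97 = 3492 ≡ 93, then 93·7 = 651 ≡ 33, then 33·78 = 2574 ≡ 102. Thus 78^51 ≡ 102 ≡ −1 (mod 103).
By Euler's criterion 78 is a quadratic non-residue mod 103: no k satisfies k² ≡ 78 (mod 103).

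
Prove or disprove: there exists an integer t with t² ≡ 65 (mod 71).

Apply Euler's criterion with the prime 71: 65 is a quadratic residue iff 65^35 ≡ 1 (mod 71), and a non-residue iff it is ≡ −1.
Squaring successively (mod 71): 65^2 = 4225 ≡ 36; 65^4 ≡ 36² = 1296 ≡ 18; 65^8 ≡ 18² = 324 ≡ 40; 65^16 ≡ 40² = 1600 ≡ 38; 65^32 ≡ 38² = 1444 ≡ 24.
Since 35 = 32 + 2 + 1, 65^35 ≡ 24 · 36 · 65; multiplying out mod 71: 24·36 = 864 ≡ 12, then 12·65 = 780 ≡ 70. Thus 65^35 ≡ 70 ≡ −1 (mod 71).
By Euler's criterion 65 is a quadratic non-residue mod 71: no t satisfies t² ≡ 65 (mod 71).

No such integer exists.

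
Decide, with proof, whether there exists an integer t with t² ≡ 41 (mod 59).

t = 10

Take t = 10. Then 10² = 100 = 1·59 + 41, so 10² ≡ 41 (mod 59).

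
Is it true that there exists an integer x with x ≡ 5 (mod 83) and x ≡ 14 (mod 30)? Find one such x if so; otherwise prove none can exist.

x = 254

Since 83 and 30 share no common factor, CRT says the pair of congruences has a solution (unique mod 2490).
Any solution of the first congruence is x = 5 + 83t; substituting into the second, 83t ≡ 14 − 5 ≡ 9 (mod 30).
83 ≡ 23 (mod 30), so this reads 23t ≡ 9 (mod 30). Note 23·17 = 391 ≡ 1 (mod 30) (as 391 − 1 = 13·30), so 23⁻¹ ≡ 17.
Therefore t ≡ 17·9 = 153 ≡ 3 (mod 30).
Taking t = 3 gives x = 5 + 83·3 = 254.
Indeed 254 ≡ 5 (mod 83) and 254 ≡ 14 (mod 30).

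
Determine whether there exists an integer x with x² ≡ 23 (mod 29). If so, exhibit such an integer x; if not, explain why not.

x = 20

Take x = 20. Then 20² = 400 = 13·29 + 23, so 20² ≡ 23 (mod 29).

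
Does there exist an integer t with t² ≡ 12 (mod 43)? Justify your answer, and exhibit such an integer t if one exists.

43 is prime, so by Euler's criterion 12 is a square mod 43 iff 12^((43−1)/2) = 12^21 ≡ 1 (mod 43).
Squaring successively (mod 43): 12^2 = 144 ≡ 15; 12^4 ≡ 15² = 225 ≡ 10; 12^8 ≡ 10² = 100 ≡ 14; 12^16 ≡ 14² = 196 ≡ 24.
Since 21 = 16 + 4 + 1, 12^21 ≡ 24 · 10 · 12; multiplying out mod 43: 24·10 = 240 ≡ 25, then 25·12 = 300 ≡ 42. Thus 12^21 ≡ 42 ≡ −1 (mod 43).
By Euler's criterion 12 is a quadratic non-residue mod 43: no t satisfies t² ≡ 12 (mod 43).

No, no such integer exists.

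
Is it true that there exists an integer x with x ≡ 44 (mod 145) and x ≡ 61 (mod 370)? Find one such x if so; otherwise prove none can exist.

No, no such integer exists.

gcd(145, 370) = 5. If x ≡ 44 (mod 145) and x ≡ 61 (mod 370), then x ≡ 44 (mod 5) and x ≡ 61 (mod 5).
However 44 ≡ 4 and 61 ≡ 1 (mod 5), and 4 ≠ 1.
Hence the system has no solution.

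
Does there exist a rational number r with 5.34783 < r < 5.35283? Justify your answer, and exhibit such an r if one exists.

r = 107/20

Look for a denominator N such that an integer falls strictly between N·5.34783 and N·5.35283. N = 20 works: 20·5.34783 = 106.95660 < 107 < 107.05660 = 20·5.35283.
Dividing back, 5.34783 < 107/20 < 5.35283, and 107/20 is rational.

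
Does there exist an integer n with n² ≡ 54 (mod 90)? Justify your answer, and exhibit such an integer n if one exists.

n = 48

Take n = 48. Then 48² = 2304 = 25·90 + 54, so 48² ≡ 54 (mod 90).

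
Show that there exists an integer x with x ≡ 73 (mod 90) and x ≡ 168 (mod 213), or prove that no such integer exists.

Reduce both congruences modulo 3, which divides 90 and 213: they say x ≡ 73 (mod 3) and x ≡ 168 (mod 3).
But 73 mod 3 = 1 while 168 mod 3 = 0, a contradiction.
Hence the system has no solution.

No such integer exists.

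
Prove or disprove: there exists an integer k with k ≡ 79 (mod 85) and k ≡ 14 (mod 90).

k = 1184

Here gcd(85, 90) = 5, and both 79 and 14 leave remainder 4 mod 5, so the system is consistent.
Put k = 79 + 85t, so we need 85t ≡ 25 (mod 90), equivalently (divide by 5) 17t ≡ 5 (mod 18).
Since 17·17 = 289 = 16·18 + 1, the inverse of 17 mod 18 is 17.
Therefore t ≡ 17·5 = 85 ≡ 13 (mod 18).
Then k = 79 + 85·13 = 1184.
Check: 1184 mod 85 = 79, 1184 mod 90 = 14. ✓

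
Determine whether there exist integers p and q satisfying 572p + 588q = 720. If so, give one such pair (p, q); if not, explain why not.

Since gcd(572, 588) = 4 and 720 = 4·180, Bézout's identity guarantees a solution.
Dividing through by 4 reduces the equation to 143p + 147q = 180.
Run the Euclidean algorithm on 147 and 143: 147 = 1·143 + 4, 143 = 35·4 + 3, 4 = 1·3 + 1, 3 = 3·1 + 0.
Unwinding: 1 = 4 − 1·3 = 4 − (143 − 35·4) = −143 + 36·4 = −143 + 36·(147 − 1·143) = 36·147 − 37·143, i.e. 143·(-37) + 147·36 = 1.
Multiplying through by 180: p = (-37)·180 = -6660, q = 36·180 = 6480 is a solution.
Adding 46·147 to p and subtracting 46·143 from q gives the tidier solution (102, -98).
Indeed 572·102 + 588·(-98) = 58344 − 57624 = 720.

p = 102, q = -98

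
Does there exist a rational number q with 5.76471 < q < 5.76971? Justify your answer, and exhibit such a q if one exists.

Look for a denominator N such that an integer falls strictly between N·5.76471 and N·5.76971. N = 13 works: 13·5.76471 = 74.94123 < 75 < 75.00623 = 13·5.76971.
Hence 75/13 is a rational number with 5.76471 < 75/13 < 5.76971.

q = 75/13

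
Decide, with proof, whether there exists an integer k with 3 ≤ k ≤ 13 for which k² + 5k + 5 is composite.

At k = 12: 12² + 5·12 + 5 = 209 = 11·19, which is composite.

k = 12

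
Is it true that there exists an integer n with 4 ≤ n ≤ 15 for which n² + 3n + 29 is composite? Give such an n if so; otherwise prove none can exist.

n = 10

At n = 10: 10² + 3·10 + 29 = 159 = 3·53, which is composite.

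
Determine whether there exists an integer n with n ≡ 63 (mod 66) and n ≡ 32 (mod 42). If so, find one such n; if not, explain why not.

Both moduli are multiples of 6 = gcd(66, 42), so any solution would satisfy n ≡ 63 and n ≡ 32 modulo 6 simultaneously.
But 63 mod 6 = 3 while 32 mod 6 = 2, a contradiction.
Hence the system has no solution.

There is no such integer.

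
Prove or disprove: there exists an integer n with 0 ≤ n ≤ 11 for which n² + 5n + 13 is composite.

n = 5

At n = 5: 5² + 5·5 + 13 = 63 = 3·21, which is composite.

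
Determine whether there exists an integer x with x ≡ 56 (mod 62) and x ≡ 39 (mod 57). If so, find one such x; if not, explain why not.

The moduli 62 and 57 are coprime, so by the Chinese Remainder Theorem a unique solution modulo 3534 exists.
Write x = 56 + 62t and require 56 + 62t ≡ 39 (mod 57), i.e. 62t ≡ 40 (mod 57).
62 ≡ 5 (mod 57), so this reads 5t ≡ 40 (mod 57). Invert 5 mod 57 by the Euclidean algorithm: 57 = 11·5 + 2, 5 = 2·2 + 1, 2 = 2·1 + 0; back-substituting, 1 = 5 − 2·2 = 5 − 2·(57 − 11·5) = −2·57 + 23·5. Hence 5·23 ≡ 1, so 5⁻¹ ≡ 23 (mod 57).
Multiplying by 23: t ≡ 23·40 = 920 ≡ 8 (mod 57).
With t = 8: x = 56 + 62·8 = 552.
Indeed 552 ≡ 56 (mod 62) and 552 ≡ 39 (mod 57).

x = 552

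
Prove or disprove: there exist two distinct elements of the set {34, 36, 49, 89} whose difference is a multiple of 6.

No, no such pair exists.

Two integers differ by a multiple of 6 exactly when they have the same residue mod 6. The residues are 34↦4, 36↦0, 49↦1, 89↦5.
All 4 residues are distinct, so no two elements differ by a multiple of 6.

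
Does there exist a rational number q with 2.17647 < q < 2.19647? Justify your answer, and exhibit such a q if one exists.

q = 24/11

Scale by 11: the interval becomes (23.94117, 24.16117), which contains the integer 24.
So q = 24/11 works: it is a ratio of integers, and dividing 11·2.17647 < 24 < 11·2.19647 through by 11 gives 2.17647 < 24/11 < 2.19647.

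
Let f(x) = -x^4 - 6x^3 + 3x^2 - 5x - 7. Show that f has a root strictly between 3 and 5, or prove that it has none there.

No such root exists.

f(3) = -238 and f(5) = -1332, both negative, so a sign-change argument is unavailable; we show f keeps this sign on the whole interval.
Shift to the endpoint 3: with x = 3 + u (0 < u < 2), one computes f(3 + u) = -u^4 - 18u^3 - 105u^2 - 257u - 238.
All 5 nonzero coefficients of this polynomial in u are negative; hence for u > 0 the value is a sum of negative terms (the constant -238 among them).
Therefore f(x) < 0 throughout (3, 5), and f has no zero there.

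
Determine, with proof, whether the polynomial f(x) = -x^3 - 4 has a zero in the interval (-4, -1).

f(-4) = 60 and f(-1) = -3, which have opposite signs.
As a polynomial, f is continuous on every closed interval.
By the Intermediate Value Theorem f must vanish at some point of (-4, -1).

Such a root exists.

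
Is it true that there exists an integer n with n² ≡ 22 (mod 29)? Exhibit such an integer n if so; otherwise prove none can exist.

Take n = 14. Then 14² = 196 = 6·29 + 22, so 14² ≡ 22 (mod 29).

n = 14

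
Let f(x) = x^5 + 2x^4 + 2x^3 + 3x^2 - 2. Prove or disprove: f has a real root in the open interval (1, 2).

The endpoint values f(1) = 6 and f(2) = 90 are both positive. Claim: f(x) > 0 for every x in (1, 2).
Shift to the endpoint 1: with x = 1 + u (0 < u < 1), one computes f(1 + u) = u^5 + 7u^4 + 20u^3 + 31u^2 + 25u + 6.
The nonzero coefficients here are all positive, so for u > 0 every term is positive (or zero), and the constant term 6 is strictly positive.
Therefore f(x) > 0 throughout (1, 2), and f has no zero there.

No.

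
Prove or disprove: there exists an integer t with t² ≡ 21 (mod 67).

t = 50 works: 50² = 2500, and 2500 − 21 = 2479 = 37·67.

t = 50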